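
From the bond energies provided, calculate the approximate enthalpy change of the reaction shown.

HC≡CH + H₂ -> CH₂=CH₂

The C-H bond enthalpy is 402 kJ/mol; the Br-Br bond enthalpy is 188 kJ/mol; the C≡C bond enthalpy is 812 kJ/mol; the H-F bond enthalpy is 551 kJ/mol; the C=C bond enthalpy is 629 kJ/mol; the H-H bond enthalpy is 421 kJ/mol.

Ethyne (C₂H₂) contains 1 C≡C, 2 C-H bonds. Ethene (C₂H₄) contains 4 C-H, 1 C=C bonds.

Bonds broken (reactants):
  C≡C: 1 × 812 = 812
  C-H: 2 × 402 = 804
  H-H: 1 × 421 = 421
  Σ(broken) = 2037 kJ
Bonds formed (products):
  C-H: 4 × 402 = 1608
  C=C: 1 × 629 = 629
  Σ(formed) = 2237 kJ
ΔH = Σ(broken) − Σ(formed) = 2037 − 2237 = −200 kJ

ΔH ≈ −200 kJ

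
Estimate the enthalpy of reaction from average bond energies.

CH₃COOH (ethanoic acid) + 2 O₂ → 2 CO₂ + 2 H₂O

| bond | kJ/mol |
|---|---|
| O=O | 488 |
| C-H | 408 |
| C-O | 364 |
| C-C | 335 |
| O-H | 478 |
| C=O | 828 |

Bonds broken (reactants):
  C-C: 1 × 335 = 335
  C-H: 3 × 408 = 1224
  C-O: 1 × 364 = 364
  C=O: 1 × 828 = 828
  O-H: 1 × 478 = 478
  O=O: 2 × 488 = 976
  Σ(broken) = 4205 kJ
Bonds formed (products):
  C=O: 4 × 828 = 3312
  O-H: 4 × 478 = 1912
  Σ(formed) = 5224 kJ
ΔH = Σ(broken) − Σ(formed) = 4205 − 5224 = −1019 kJ

ΔH ≈ −1019 kJ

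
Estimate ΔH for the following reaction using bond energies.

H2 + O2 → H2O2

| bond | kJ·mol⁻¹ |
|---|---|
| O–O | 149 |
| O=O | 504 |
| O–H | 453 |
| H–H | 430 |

Bonds broken (reactants):
  H–H: 1 × 430 = 430
  O=O: 1 × 504 = 504
  Σ(broken) = 934 kJ
Bonds formed (products):
  O–H: 2 × 453 = 906
  O–O: 1 × 149 = 149
  Σ(formed) = 1055 kJ
ΔH = Σ(broken) − Σ(formed) = 934 − 1055 = −121 kJ

ΔH ≈ −121 kJ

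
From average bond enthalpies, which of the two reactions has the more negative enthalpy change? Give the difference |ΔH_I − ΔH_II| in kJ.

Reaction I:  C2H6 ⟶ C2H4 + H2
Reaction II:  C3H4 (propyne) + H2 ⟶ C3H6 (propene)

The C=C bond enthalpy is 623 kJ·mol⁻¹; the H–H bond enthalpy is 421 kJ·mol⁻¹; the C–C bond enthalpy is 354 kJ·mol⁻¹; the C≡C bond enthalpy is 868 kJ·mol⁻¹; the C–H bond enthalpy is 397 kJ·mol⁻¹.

Reaction II, by 232 kJ

Reaction I:
  Bonds broken (reactants):
    C–C: 1 × 354 = 354
    C–H: 6 × 397 = 2382
    Σ(broken) = 2736 kJ
  Bonds formed (products):
    C–H: 4 × 397 = 1588
    C=C: 1 × 623 = 623
    H–H: 1 × 421 = 421
    Σ(formed) = 2632 kJ
  ΔH_I = 2736 − 2632 = +104 kJ
Reaction II:
  Bonds broken (reactants):
    C≡C: 1 × 868 = 868
    C–C: 1 × 354 = 354
    C–H: 4 × 397 = 1588
    H–H: 1 × 421 = 421
    Σ(broken) = 3231 kJ
  Bonds formed (products):
    C–C: 1 × 354 = 354
    C–H: 6 × 397 = 2382
    C=C: 1 × 623 = 623
    Σ(formed) = 3359 kJ
  ΔH_II = 3231 − 3359 = −128 kJ
ΔH_I − ΔH_II = +232 kJ, so reaction II has the more negative ΔH; |ΔH_I − ΔH_II| = 232 kJ.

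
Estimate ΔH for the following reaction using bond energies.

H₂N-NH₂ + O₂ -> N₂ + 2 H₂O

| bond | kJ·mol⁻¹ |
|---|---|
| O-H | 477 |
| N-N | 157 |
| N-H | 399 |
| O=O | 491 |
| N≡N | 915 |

ΔH ≈ −579 kJ

Bonds broken (reactants):
  N-H: 4 × 399 = 1596
  N-N: 1 × 157 = 157
  O=O: 1 × 491 = 491
  Σ(broken) = 2244 kJ
Bonds formed (products):
  N≡N: 1 × 915 = 915
  O-H: 4 × 477 = 1908
  Σ(formed) = 2823 kJ
ΔH = Σ(broken) − Σ(formed) = 2244 − 2823 = −579 kJ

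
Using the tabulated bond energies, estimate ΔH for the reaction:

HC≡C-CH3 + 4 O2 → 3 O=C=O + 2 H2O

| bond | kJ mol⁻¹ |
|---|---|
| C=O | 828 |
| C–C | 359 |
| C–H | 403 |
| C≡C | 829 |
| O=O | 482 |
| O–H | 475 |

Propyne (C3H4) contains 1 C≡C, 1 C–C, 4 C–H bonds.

ΔH ≈ −2140 kJ

Bonds broken (reactants):
  C≡C: 1 × 829 = 829
  C–C: 1 × 359 = 359
  C–H: 4 × 403 = 1612
  O=O: 4 × 482 = 1928
  Σ(broken) = 4728 kJ
Bonds formed (products):
  C=O: 6 × 828 = 4968
  O–H: 4 × 475 = 1900
  Σ(formed) = 6868 kJ
ΔH = Σ(broken) − Σ(formed) = 4728 − 6868 = −2140 kJ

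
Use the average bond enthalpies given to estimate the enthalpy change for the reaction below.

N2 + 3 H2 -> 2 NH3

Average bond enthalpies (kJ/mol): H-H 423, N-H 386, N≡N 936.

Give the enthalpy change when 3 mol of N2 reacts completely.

Bonds broken (reactants):
  H-H: 3 × 423 = 1269
  N≡N: 1 × 936 = 936
  Σ(broken) = 2205 kJ
Bonds formed (products):
  N-H: 6 × 386 = 2316
  Σ(formed) = 2316 kJ
ΔH = Σ(broken) − Σ(formed) = 2205 − 2316 = −111 kJ
For 3× the reaction as written: 3 × (−111) = −333 kJ

ΔH = −333 kJ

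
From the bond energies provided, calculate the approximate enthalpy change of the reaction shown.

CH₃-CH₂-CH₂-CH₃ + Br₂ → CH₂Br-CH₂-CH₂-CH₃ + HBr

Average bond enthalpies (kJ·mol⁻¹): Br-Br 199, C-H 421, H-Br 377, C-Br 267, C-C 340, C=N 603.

Bonds broken (reactants):
  Br-Br: 1 × 199 = 199
  C-C: 3 × 340 = 1020
  C-H: 10 × 421 = 4210
  Σ(broken) = 5429 kJ
Bonds formed (products):
  C-Br: 1 × 267 = 267
  C-C: 3 × 340 = 1020
  C-H: 9 × 421 = 3789
  H-Br: 1 × 377 = 377
  Σ(formed) = 5453 kJ
ΔH = Σ(broken) − Σ(formed) = 5429 − 5453 = −24 kJ

ΔH ≈ −24 kJ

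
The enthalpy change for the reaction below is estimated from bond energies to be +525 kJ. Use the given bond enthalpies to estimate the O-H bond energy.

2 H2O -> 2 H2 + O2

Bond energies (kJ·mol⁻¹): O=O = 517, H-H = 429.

Let D be the O-H bond energy.
Σ(broken) = 4×D = 4D
Σ(formed) = 2×429 + 1×517 = 1375
ΔH = Σ(broken) − Σ(formed) = (4D) − (1375) = −1375 + 4D
Setting this equal to +525 kJ gives 4D = 1900, so D = 475 kJ/mol.

D(O-H) ≈ 475 kJ/mol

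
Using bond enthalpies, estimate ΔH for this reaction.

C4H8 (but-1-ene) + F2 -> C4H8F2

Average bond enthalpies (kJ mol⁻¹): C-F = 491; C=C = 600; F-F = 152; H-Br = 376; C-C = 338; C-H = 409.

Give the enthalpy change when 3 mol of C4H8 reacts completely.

Bonds broken (reactants):
  C-C: 2 × 338 = 676
  C-H: 8 × 409 = 3272
  C=C: 1 × 600 = 600
  F-F: 1 × 152 = 152
  Σ(broken) = 4700 kJ
Bonds formed (products):
  C-C: 3 × 338 = 1014
  C-F: 2 × 491 = 982
  C-H: 8 × 409 = 3272
  Σ(formed) = 5268 kJ
ΔH = Σ(broken) − Σ(formed) = 4700 − 5268 = −568 kJ
For 3× the reaction as written: 3 × (−568) = −1704 kJ

ΔH = −1704 kJ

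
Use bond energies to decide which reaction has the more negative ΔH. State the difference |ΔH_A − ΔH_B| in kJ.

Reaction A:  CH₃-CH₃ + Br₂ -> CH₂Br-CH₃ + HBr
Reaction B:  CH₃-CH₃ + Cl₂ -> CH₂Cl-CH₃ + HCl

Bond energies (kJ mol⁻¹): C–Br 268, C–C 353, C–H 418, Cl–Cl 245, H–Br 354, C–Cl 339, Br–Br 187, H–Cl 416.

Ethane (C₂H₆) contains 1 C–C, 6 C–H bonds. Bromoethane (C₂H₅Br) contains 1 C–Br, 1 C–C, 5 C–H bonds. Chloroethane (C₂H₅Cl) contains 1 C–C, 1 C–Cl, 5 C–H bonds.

Reaction A:
  Bonds broken (reactants):
    Br–Br: 1 × 187 = 187
    C–C: 1 × 353 = 353
    C–H: 6 × 418 = 2508
    Σ(broken) = 3048 kJ
  Bonds formed (products):
    C–Br: 1 × 268 = 268
    C–C: 1 × 353 = 353
    C–H: 5 × 418 = 2090
    H–Br: 1 × 354 = 354
    Σ(formed) = 3065 kJ
  ΔH_A = 3048 − 3065 = −17 kJ
Reaction B:
  Bonds broken (reactants):
    C–C: 1 × 353 = 353
    C–H: 6 × 418 = 2508
    Cl–Cl: 1 × 245 = 245
    Σ(broken) = 3106 kJ
  Bonds formed (products):
    C–C: 1 × 353 = 353
    C–Cl: 1 × 339 = 339
    C–H: 5 × 418 = 2090
    H–Cl: 1 × 416 = 416
    Σ(formed) = 3198 kJ
  ΔH_B = 3106 − 3198 = −92 kJ
ΔH_A − ΔH_B = +75 kJ, so reaction B has the more negative ΔH; |ΔH_A − ΔH_B| = 75 kJ.

Reaction B, by 75 kJ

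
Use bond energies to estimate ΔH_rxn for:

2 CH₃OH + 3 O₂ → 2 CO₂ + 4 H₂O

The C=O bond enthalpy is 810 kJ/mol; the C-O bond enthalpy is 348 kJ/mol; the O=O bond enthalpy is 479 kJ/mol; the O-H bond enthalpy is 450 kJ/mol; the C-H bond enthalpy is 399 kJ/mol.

ΔH ≈ −1413 kJ

Bonds broken (reactants):
  C-H: 6 × 399 = 2394
  C-O: 2 × 348 = 696
  O-H: 2 × 450 = 900
  O=O: 3 × 479 = 1437
  Σ(broken) = 5427 kJ
Bonds formed (products):
  C=O: 4 × 810 = 3240
  O-H: 8 × 450 = 3600
  Σ(formed) = 6840 kJ
ΔH = Σ(broken) − Σ(formed) = 5427 − 6840 = −1413 kJ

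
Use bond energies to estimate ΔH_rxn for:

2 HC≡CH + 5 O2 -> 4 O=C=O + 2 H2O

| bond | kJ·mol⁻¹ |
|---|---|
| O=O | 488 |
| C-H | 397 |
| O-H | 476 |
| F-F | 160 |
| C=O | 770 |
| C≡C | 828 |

ΔH ≈ −2380 kJ

Bonds broken (reactants):
  C≡C: 2 × 828 = 1656
  C-H: 4 × 397 = 1588
  O=O: 5 × 488 = 2440
  Σ(broken) = 5684 kJ
Bonds formed (products):
  C=O: 8 × 770 = 6160
  O-H: 4 × 476 = 1904
  Σ(formed) = 8064 kJ
ΔH = Σ(broken) − Σ(formed) = 5684 − 8064 = −2380 kJ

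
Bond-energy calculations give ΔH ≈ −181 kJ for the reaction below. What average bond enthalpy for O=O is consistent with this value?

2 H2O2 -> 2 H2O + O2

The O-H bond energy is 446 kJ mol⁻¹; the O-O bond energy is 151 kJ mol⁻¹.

Let D be the O=O bond energy.
Σ(broken) = 4×446 + 2×151 = 2086
Σ(formed) = 4×446 + 1×D = 1784 + D
ΔH = Σ(broken) − Σ(formed) = (2086) − (1784 + D) = +302 − D
Setting this equal to −181 kJ gives D = 483 kJ/mol.

D(O=O) ≈ 483 kJ/mol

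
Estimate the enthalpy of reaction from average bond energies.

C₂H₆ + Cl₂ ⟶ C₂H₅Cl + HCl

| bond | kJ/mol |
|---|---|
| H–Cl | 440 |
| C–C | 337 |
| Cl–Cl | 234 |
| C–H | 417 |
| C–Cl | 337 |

Bonds broken (reactants):
  C–C: 1 × 337 = 337
  C–H: 6 × 417 = 2502
  Cl–Cl: 1 × 234 = 234
  Σ(broken) = 3073 kJ
Bonds formed (products):
  C–C: 1 × 337 = 337
  C–Cl: 1 × 337 = 337
  C–H: 5 × 417 = 2085
  H–Cl: 1 × 440 = 440
  Σ(formed) = 3199 kJ
ΔH = Σ(broken) − Σ(formed) = 3073 − 3199 = −126 kJ

ΔH ≈ −126 kJ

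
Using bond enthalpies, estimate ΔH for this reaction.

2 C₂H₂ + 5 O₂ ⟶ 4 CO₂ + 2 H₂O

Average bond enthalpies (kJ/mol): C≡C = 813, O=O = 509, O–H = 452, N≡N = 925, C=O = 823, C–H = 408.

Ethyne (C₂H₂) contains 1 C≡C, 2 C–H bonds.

ΔH ≈ −2589 kJ

Bonds broken (reactants):
  C≡C: 2 × 813 = 1626
  C–H: 4 × 408 = 1632
  O=O: 5 × 509 = 2545
  Σ(broken) = 5803 kJ
Bonds formed (products):
  C=O: 8 × 823 = 6584
  O–H: 4 × 452 = 1808
  Σ(formed) = 8392 kJ
ΔH = Σ(broken) − Σ(formed) = 5803 − 8392 = −2589 kJ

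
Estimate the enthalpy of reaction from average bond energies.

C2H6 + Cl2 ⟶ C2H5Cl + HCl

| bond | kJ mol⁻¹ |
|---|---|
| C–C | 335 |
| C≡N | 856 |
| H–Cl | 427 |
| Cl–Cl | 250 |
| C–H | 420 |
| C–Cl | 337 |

Bonds broken (reactants):
  C–C: 1 × 335 = 335
  C–H: 6 × 420 = 2520
  Cl–Cl: 1 × 250 = 250
  Σ(broken) = 3105 kJ
Bonds formed (products):
  C–C: 1 × 335 = 335
  C–Cl: 1 × 337 = 337
  C–H: 5 × 420 = 2100
  H–Cl: 1 × 427 = 427
  Σ(formed) = 3199 kJ
ΔH = Σ(broken) − Σ(formed) = 3105 − 3199 = −94 kJ

ΔH ≈ −94 kJ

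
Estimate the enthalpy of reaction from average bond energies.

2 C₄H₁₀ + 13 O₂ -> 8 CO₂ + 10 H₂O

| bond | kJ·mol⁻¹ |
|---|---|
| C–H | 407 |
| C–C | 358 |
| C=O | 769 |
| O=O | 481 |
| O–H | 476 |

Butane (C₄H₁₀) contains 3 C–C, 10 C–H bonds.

Bonds broken (reactants):
  C–C: 6 × 358 = 2148
  C–H: 20 × 407 = 8140
  O=O: 13 × 481 = 6253
  Σ(broken) = 16541 kJ
Bonds formed (products):
  C=O: 16 × 769 = 12304
  O–H: 20 × 476 = 9520
  Σ(formed) = 21824 kJ
ΔH = Σ(broken) − Σ(formed) = 16541 − 21824 = −5283 kJ

ΔH ≈ −5283 kJ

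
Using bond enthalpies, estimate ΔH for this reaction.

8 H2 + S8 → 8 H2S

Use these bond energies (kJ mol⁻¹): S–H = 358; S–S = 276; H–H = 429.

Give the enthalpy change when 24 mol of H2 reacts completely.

ΔH = −264 kJ

Bonds broken (reactants):
  H–H: 8 × 429 = 3432
  S–S: 8 × 276 = 2208
  Σ(broken) = 5640 kJ
Bonds formed (products):
  S–H: 16 × 358 = 5728
  Σ(formed) = 5728 kJ
ΔH = Σ(broken) − Σ(formed) = 5640 − 5728 = −88 kJ
For 3× the reaction as written: 3 × (−88) = −264 kJ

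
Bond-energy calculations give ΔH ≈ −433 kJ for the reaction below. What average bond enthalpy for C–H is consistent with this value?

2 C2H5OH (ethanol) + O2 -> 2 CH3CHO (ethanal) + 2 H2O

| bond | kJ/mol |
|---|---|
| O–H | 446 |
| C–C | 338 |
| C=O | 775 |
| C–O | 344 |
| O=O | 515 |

D(C–H) ≈ 403 kJ/mol

Let D be the C–H bond energy.
Σ(broken) = 2×338 + 10×D + 2×344 + 2×446 + 1×515 = 2771 + 10D
Σ(formed) = 2×338 + 8×D + 2×775 + 4×446 = 4010 + 8D
ΔH = Σ(broken) − Σ(formed) = (2771 + 10D) − (4010 + 8D) = −1239 + 2D
Setting this equal to −433 kJ gives 2D = 806, so D = 403 kJ/mol.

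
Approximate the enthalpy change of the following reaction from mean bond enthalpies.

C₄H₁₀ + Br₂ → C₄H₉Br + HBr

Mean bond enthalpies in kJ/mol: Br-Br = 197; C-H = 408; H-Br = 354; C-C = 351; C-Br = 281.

ΔH ≈ −30 kJ

Bonds broken (reactants):
  Br-Br: 1 × 197 = 197
  C-C: 3 × 351 = 1053
  C-H: 10 × 408 = 4080
  Σ(broken) = 5330 kJ
Bonds formed (products):
  C-Br: 1 × 281 = 281
  C-C: 3 × 351 = 1053
  C-H: 9 × 408 = 3672
  H-Br: 1 × 354 = 354
  Σ(formed) = 5360 kJ
ΔH = Σ(broken) − Σ(formed) = 5330 − 5360 = −30 kJ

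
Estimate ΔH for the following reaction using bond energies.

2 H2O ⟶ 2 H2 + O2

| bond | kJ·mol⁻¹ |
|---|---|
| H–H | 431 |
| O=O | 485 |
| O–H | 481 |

ΔH ≈ +577 kJ

Bonds broken (reactants):
  O–H: 4 × 481 = 1924
  Σ(broken) = 1924 kJ
Bonds formed (products):
  H–H: 2 × 431 = 862
  O=O: 1 × 485 = 485
  Σ(formed) = 1347 kJ
ΔH = Σ(broken) − Σ(formed) = 1924 − 1347 = +577 kJ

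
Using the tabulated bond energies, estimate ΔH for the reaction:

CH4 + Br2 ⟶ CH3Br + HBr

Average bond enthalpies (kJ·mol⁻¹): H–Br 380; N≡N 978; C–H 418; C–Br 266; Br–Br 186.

Bonds broken (reactants):
  Br–Br: 1 × 186 = 186
  C–H: 4 × 418 = 1672
  Σ(broken) = 1858 kJ
Bonds formed (products):
  C–Br: 1 × 266 = 266
  C–H: 3 × 418 = 1254
  H–Br: 1 × 380 = 380
  Σ(formed) = 1900 kJ
ΔH = Σ(broken) − Σ(formed) = 1858 − 1900 = −42 kJ

ΔH ≈ −42 kJ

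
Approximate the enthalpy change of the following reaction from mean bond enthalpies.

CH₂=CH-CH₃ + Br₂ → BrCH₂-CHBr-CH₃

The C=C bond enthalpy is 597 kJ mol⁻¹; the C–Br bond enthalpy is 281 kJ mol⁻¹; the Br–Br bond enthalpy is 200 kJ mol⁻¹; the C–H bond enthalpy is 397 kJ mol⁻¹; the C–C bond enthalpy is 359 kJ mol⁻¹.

Bonds broken (reactants):
  Br–Br: 1 × 200 = 200
  C–C: 1 × 359 = 359
  C–H: 6 × 397 = 2382
  C=C: 1 × 597 = 597
  Σ(broken) = 3538 kJ
Bonds formed (products):
  C–Br: 2 × 281 = 562
  C–C: 2 × 359 = 718
  C–H: 6 × 397 = 2382
  Σ(formed) = 3662 kJ
ΔH = Σ(broken) − Σ(formed) = 3538 − 3662 = −124 kJ

ΔH ≈ −124 kJ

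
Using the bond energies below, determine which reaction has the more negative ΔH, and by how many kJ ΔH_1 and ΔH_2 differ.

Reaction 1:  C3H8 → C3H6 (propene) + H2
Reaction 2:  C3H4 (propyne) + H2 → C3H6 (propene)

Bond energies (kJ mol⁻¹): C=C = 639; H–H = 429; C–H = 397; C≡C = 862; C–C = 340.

Reaction 1:
  Bonds broken (reactants):
    C–C: 2 × 340 = 680
    C–H: 8 × 397 = 3176
    Σ(broken) = 3856 kJ
  Bonds formed (products):
    C–C: 1 × 340 = 340
    C–H: 6 × 397 = 2382
    C=C: 1 × 639 = 639
    H–H: 1 × 429 = 429
    Σ(formed) = 3790 kJ
  ΔH_1 = 3856 − 3790 = +66 kJ
Reaction 2:
  Bonds broken (reactants):
    C≡C: 1 × 862 = 862
    C–C: 1 × 340 = 340
    C–H: 4 × 397 = 1588
    H–H: 1 × 429 = 429
    Σ(broken) = 3219 kJ
  Bonds formed (products):
    C–C: 1 × 340 = 340
    C–H: 6 × 397 = 2382
    C=C: 1 × 639 = 639
    Σ(formed) = 3361 kJ
  ΔH_2 = 3219 − 3361 = −142 kJ
ΔH_1 − ΔH_2 = +208 kJ, so reaction 2 has the more negative ΔH; |ΔH_1 − ΔH_2| = 208 kJ.

Reaction 2, by 208 kJ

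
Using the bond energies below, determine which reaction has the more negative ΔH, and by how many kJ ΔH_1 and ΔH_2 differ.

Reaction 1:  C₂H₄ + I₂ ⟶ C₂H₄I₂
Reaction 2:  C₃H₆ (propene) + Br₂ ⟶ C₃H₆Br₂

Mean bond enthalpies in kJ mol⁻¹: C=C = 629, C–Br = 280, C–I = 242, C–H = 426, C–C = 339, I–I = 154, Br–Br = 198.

Reaction 2, by 32 kJ

Reaction 1:
  Bonds broken (reactants):
    C–H: 4 × 426 = 1704
    C=C: 1 × 629 = 629
    I–I: 1 × 154 = 154
    Σ(broken) = 2487 kJ
  Bonds formed (products):
    C–C: 1 × 339 = 339
    C–H: 4 × 426 = 1704
    C–I: 2 × 242 = 484
    Σ(formed) = 2527 kJ
  ΔH_1 = 2487 − 2527 = −40 kJ
Reaction 2:
  Bonds broken (reactants):
    Br–Br: 1 × 198 = 198
    C–C: 1 × 339 = 339
    C–H: 6 × 426 = 2556
    C=C: 1 × 629 = 629
    Σ(broken) = 3722 kJ
  Bonds formed (products):
    C–Br: 2 × 280 = 560
    C–C: 2 × 339 = 678
    C–H: 6 × 426 = 2556
    Σ(formed) = 3794 kJ
  ΔH_2 = 3722 − 3794 = −72 kJ
ΔH_1 − ΔH_2 = +32 kJ, so reaction 2 has the more negative ΔH; |ΔH_1 − ΔH_2| = 32 kJ.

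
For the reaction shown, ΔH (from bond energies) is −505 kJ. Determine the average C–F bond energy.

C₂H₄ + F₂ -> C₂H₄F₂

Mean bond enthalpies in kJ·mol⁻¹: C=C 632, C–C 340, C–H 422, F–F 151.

D(C–F) ≈ 474 kJ/mol

Let D be the C–F bond energy.
Σ(broken) = 4×422 + 1×632 + 1×151 = 2471
Σ(formed) = 1×340 + 2×D + 4×422 = 2028 + 2D
ΔH = Σ(broken) − Σ(formed) = (2471) − (2028 + 2D) = +443 − 2D
Setting this equal to −505 kJ gives 2D = 948, so D = 474 kJ/mol.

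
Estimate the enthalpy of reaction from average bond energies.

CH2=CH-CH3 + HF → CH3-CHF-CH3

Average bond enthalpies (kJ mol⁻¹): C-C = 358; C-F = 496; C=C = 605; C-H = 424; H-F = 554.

ΔH ≈ −119 kJ

Bonds broken (reactants):
  C-C: 1 × 358 = 358
  C-H: 6 × 424 = 2544
  C=C: 1 × 605 = 605
  H-F: 1 × 554 = 554
  Σ(broken) = 4061 kJ
Bonds formed (products):
  C-C: 2 × 358 = 716
  C-F: 1 × 496 = 496
  C-H: 7 × 424 = 2968
  Σ(formed) = 4180 kJ
ΔH = Σ(broken) − Σ(formed) = 4061 − 4180 = −119 kJ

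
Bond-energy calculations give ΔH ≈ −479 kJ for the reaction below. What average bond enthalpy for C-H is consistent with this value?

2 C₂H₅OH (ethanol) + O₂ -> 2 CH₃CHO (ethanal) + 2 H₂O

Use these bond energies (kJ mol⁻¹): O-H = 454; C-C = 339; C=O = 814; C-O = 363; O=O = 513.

D(C-H) ≈ 409 kJ/mol

Let D be the C-H bond energy.
Σ(broken) = 2×339 + 10×D + 2×363 + 2×454 + 1×513 = 2825 + 10D
Σ(formed) = 2×339 + 8×D + 2×814 + 4×454 = 4122 + 8D
ΔH = Σ(broken) − Σ(formed) = (2825 + 10D) − (4122 + 8D) = −1297 + 2D
Setting this equal to −479 kJ gives 2D = 818, so D = 409 kJ/mol.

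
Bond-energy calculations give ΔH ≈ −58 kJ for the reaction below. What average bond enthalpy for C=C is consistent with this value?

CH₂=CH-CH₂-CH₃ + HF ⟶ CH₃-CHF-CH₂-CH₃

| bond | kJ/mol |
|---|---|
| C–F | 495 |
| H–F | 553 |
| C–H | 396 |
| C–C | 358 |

Let D be the C=C bond energy.
Σ(broken) = 2×358 + 8×396 + 1×D + 1×553 = 4437 + D
Σ(formed) = 3×358 + 1×495 + 9×396 = 5133
ΔH = Σ(broken) − Σ(formed) = (4437 + D) − (5133) = −696 + D
Setting this equal to −58 kJ gives D = 638 kJ/mol.

D(C=C) ≈ 638 kJ/mol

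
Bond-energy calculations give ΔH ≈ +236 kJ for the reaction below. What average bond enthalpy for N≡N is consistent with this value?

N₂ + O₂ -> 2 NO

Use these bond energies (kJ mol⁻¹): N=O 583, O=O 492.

D(N≡N) ≈ 910 kJ/mol

Let D be the N≡N bond energy.
Σ(broken) = 1×D + 1×492 = 492 + D
Σ(formed) = 2×583 = 1166
ΔH = Σ(broken) − Σ(formed) = (492 + D) − (1166) = −674 + D
Setting this equal to +236 kJ gives D = 910 kJ/mol.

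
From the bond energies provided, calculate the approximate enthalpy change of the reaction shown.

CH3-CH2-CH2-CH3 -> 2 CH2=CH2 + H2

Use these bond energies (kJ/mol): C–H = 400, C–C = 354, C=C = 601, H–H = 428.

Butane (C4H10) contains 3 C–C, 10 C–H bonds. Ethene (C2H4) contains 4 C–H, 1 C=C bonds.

ΔH ≈ +232 kJ

Bonds broken (reactants):
  C–C: 3 × 354 = 1062
  C–H: 10 × 400 = 4000
  Σ(broken) = 5062 kJ
Bonds formed (products):
  C–H: 8 × 400 = 3200
  C=C: 2 × 601 = 1202
  H–H: 1 × 428 = 428
  Σ(formed) = 4830 kJ
ΔH = Σ(broken) − Σ(formed) = 5062 − 4830 = +232 kJ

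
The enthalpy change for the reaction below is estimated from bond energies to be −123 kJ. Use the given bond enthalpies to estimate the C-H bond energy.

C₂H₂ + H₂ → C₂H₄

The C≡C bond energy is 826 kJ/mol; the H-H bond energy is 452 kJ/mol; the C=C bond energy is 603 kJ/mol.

Let D be the C-H bond energy.
Σ(broken) = 1×826 + 2×D + 1×452 = 1278 + 2D
Σ(formed) = 4×D + 1×603 = 603 + 4D
ΔH = Σ(broken) − Σ(formed) = (1278 + 2D) − (603 + 4D) = +675 − 2D
Setting this equal to −123 kJ gives 2D = 798, so D = 399 kJ/mol.

D(C-H) ≈ 399 kJ/mol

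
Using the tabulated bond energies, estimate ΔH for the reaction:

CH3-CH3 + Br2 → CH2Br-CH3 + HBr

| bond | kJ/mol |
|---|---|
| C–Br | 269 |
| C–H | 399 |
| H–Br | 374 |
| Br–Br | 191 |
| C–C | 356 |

ΔH ≈ −53 kJ

Bonds broken (reactants):
  Br–Br: 1 × 191 = 191
  C–C: 1 × 356 = 356
  C–H: 6 × 399 = 2394
  Σ(broken) = 2941 kJ
Bonds formed (products):
  C–Br: 1 × 269 = 269
  C–C: 1 × 356 = 356
  C–H: 5 × 399 = 1995
  H–Br: 1 × 374 = 374
  Σ(formed) = 2994 kJ
ΔH = Σ(broken) − Σ(formed) = 2941 − 2994 = −53 kJ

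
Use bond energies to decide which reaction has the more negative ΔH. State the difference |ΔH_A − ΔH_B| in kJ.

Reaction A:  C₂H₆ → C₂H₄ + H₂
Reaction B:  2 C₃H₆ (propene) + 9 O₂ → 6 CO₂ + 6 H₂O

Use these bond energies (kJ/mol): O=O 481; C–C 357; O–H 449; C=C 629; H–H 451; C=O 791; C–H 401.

Reaction B, by 3846 kJ

Reaction A:
  Bonds broken (reactants):
    C–C: 1 × 357 = 357
    C–H: 6 × 401 = 2406
    Σ(broken) = 2763 kJ
  Bonds formed (products):
    C–H: 4 × 401 = 1604
    C=C: 1 × 629 = 629
    H–H: 1 × 451 = 451
    Σ(formed) = 2684 kJ
  ΔH_A = 2763 − 2684 = +79 kJ
Reaction B:
  Bonds broken (reactants):
    C–C: 2 × 357 = 714
    C–H: 12 × 401 = 4812
    C=C: 2 × 629 = 1258
    O=O: 9 × 481 = 4329
    Σ(broken) = 11113 kJ
  Bonds formed (products):
    C=O: 12 × 791 = 9492
    O–H: 12 × 449 = 5388
    Σ(formed) = 14880 kJ
  ΔH_B = 11113 − 14880 = −3767 kJ
ΔH_A − ΔH_B = +3846 kJ, so reaction B has the more negative ΔH; |ΔH_A − ΔH_B| = 3846 kJ.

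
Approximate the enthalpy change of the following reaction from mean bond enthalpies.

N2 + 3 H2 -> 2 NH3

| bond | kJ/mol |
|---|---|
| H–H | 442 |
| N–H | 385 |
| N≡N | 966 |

ΔH ≈ −18 kJ

Bonds broken (reactants):
  H–H: 3 × 442 = 1326
  N≡N: 1 × 966 = 966
  Σ(broken) = 2292 kJ
Bonds formed (products):
  N–H: 6 × 385 = 2310
  Σ(formed) = 2310 kJ
ΔH = Σ(broken) − Σ(formed) = 2292 − 2310 = −18 kJ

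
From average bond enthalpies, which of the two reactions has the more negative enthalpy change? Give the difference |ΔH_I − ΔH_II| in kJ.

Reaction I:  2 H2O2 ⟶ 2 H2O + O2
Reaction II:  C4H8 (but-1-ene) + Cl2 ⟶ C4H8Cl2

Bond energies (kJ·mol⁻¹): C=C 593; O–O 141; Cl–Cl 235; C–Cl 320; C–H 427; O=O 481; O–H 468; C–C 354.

Reaction I, by 33 kJ

Reaction I:
  Bonds broken (reactants):
    O–H: 4 × 468 = 1872
    O–O: 2 × 141 = 282
    Σ(broken) = 2154 kJ
  Bonds formed (products):
    O–H: 4 × 468 = 1872
    O=O: 1 × 481 = 481
    Σ(formed) = 2353 kJ
  ΔH_I = 2154 − 2353 = −199 kJ
Reaction II:
  Bonds broken (reactants):
    C–C: 2 × 354 = 708
    C–H: 8 × 427 = 3416
    C=C: 1 × 593 = 593
    Cl–Cl: 1 × 235 = 235
    Σ(broken) = 4952 kJ
  Bonds formed (products):
    C–C: 3 × 354 = 1062
    C–Cl: 2 × 320 = 640
    C–H: 8 × 427 = 3416
    Σ(formed) = 5118 kJ
  ΔH_II = 4952 − 5118 = −166 kJ
ΔH_I − ΔH_II = −33 kJ, so reaction I has the more negative ΔH; |ΔH_I − ΔH_II| = 33 kJ.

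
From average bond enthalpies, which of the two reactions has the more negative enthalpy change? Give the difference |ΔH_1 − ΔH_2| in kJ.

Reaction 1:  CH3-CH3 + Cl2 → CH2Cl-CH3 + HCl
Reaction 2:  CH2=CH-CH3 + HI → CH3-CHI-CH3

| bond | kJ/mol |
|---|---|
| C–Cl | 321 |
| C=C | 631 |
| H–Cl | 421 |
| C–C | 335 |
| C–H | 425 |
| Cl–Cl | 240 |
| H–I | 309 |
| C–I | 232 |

Reaction 1:
  Bonds broken (reactants):
    C–C: 1 × 335 = 335
    C–H: 6 × 425 = 2550
    Cl–Cl: 1 × 240 = 240
    Σ(broken) = 3125 kJ
  Bonds formed (products):
    C–C: 1 × 335 = 335
    C–Cl: 1 × 321 = 321
    C–H: 5 × 425 = 2125
    H–Cl: 1 × 421 = 421
    Σ(formed) = 3202 kJ
  ΔH_1 = 3125 − 3202 = −77 kJ
Reaction 2:
  Bonds broken (reactants):
    C–C: 1 × 335 = 335
    C–H: 6 × 425 = 2550
    C=C: 1 × 631 = 631
    H–I: 1 × 309 = 309
    Σ(broken) = 3825 kJ
  Bonds formed (products):
    C–C: 2 × 335 = 670
    C–H: 7 × 425 = 2975
    C–I: 1 × 232 = 232
    Σ(formed) = 3877 kJ
  ΔH_2 = 3825 − 3877 = −52 kJ
ΔH_1 − ΔH_2 = −25 kJ, so reaction 1 has the more negative ΔH; |ΔH_1 − ΔH_2| = 25 kJ.

Reaction 1, by 25 kJ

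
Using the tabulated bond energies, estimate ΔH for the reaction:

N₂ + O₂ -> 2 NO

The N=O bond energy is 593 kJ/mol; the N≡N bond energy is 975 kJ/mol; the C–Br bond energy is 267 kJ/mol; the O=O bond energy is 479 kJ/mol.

Bonds broken (reactants):
  N≡N: 1 × 975 = 975
  O=O: 1 × 479 = 479
  Σ(broken) = 1454 kJ
Bonds formed (products):
  N=O: 2 × 593 = 1186
  Σ(formed) = 1186 kJ
ΔH = Σ(broken) − Σ(formed) = 1454 − 1186 = +268 kJ

ΔH ≈ +268 kJ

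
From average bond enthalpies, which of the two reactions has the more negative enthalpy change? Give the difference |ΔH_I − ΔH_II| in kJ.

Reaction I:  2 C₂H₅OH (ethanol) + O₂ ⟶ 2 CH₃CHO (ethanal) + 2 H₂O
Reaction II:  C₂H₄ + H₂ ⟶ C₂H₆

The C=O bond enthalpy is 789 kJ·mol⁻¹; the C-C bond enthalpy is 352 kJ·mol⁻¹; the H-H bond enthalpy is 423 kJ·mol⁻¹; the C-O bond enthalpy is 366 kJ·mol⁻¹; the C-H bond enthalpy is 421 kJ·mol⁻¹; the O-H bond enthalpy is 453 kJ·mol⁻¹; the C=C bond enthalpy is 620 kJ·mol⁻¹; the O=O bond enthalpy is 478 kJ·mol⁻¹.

Reaction I, by 281 kJ

Reaction I:
  Bonds broken (reactants):
    C-C: 2 × 352 = 704
    C-H: 10 × 421 = 4210
    C-O: 2 × 366 = 732
    O-H: 2 × 453 = 906
    O=O: 1 × 478 = 478
    Σ(broken) = 7030 kJ
  Bonds formed (products):
    C-C: 2 × 352 = 704
    C-H: 8 × 421 = 3368
    C=O: 2 × 789 = 1578
    O-H: 4 × 453 = 1812
    Σ(formed) = 7462 kJ
  ΔH_I = 7030 − 7462 = −432 kJ
Reaction II:
  Bonds broken (reactants):
    C-H: 4 × 421 = 1684
    C=C: 1 × 620 = 620
    H-H: 1 × 423 = 423
    Σ(broken) = 2727 kJ
  Bonds formed (products):
    C-C: 1 × 352 = 352
    C-H: 6 × 421 = 2526
    Σ(formed) = 2878 kJ
  ΔH_II = 2727 − 2878 = −151 kJ
ΔH_I − ΔH_II = −281 kJ, so reaction I has the more negative ΔH; |ΔH_I − ΔH_II| = 281 kJ.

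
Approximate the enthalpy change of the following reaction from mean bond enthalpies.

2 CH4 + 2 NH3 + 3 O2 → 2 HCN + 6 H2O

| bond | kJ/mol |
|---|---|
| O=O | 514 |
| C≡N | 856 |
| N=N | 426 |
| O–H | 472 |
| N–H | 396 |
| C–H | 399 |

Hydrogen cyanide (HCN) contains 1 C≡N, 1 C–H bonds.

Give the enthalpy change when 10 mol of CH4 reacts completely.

Bonds broken (reactants):
  C–H: 8 × 399 = 3192
  N–H: 6 × 396 = 2376
  O=O: 3 × 514 = 1542
  Σ(broken) = 7110 kJ
Bonds formed (products):
  C≡N: 2 × 856 = 1712
  C–H: 2 × 399 = 798
  O–H: 12 × 472 = 5664
  Σ(formed) = 8174 kJ
ΔH = Σ(broken) − Σ(formed) = 7110 − 8174 = −1064 kJ
For 5× the reaction as written: 5 × (−1064) = −5320 kJ

ΔH = −5320 kJ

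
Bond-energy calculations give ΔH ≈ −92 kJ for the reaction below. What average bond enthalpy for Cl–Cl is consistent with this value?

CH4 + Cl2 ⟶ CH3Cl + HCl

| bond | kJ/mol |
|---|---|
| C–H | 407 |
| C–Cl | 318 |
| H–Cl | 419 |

D(Cl–Cl) ≈ 238 kJ/mol

Let D be the Cl–Cl bond energy.
Σ(broken) = 4×407 + 1×D = 1628 + D
Σ(formed) = 1×318 + 3×407 + 1×419 = 1958
ΔH = Σ(broken) − Σ(formed) = (1628 + D) − (1958) = −330 + D
Setting this equal to −92 kJ gives D = 238 kJ/mol.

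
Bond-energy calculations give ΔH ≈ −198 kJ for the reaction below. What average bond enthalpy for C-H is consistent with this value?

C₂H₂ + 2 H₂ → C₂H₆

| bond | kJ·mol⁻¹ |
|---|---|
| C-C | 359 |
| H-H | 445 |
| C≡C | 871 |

Let D be the C-H bond energy.
Σ(broken) = 1×871 + 2×D + 2×445 = 1761 + 2D
Σ(formed) = 1×359 + 6×D = 359 + 6D
ΔH = Σ(broken) − Σ(formed) = (1761 + 2D) − (359 + 6D) = +1402 − 4D
Setting this equal to −198 kJ gives 4D = 1600, so D = 400 kJ/mol.

D(C-H) ≈ 400 kJ/mol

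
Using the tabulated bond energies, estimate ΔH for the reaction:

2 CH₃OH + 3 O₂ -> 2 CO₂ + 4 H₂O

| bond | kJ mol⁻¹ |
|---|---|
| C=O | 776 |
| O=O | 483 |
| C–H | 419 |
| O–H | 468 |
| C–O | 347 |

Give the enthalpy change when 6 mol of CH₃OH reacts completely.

ΔH = −3765 kJ

Bonds broken (reactants):
  C–H: 6 × 419 = 2514
  C–O: 2 × 347 = 694
  O–H: 2 × 468 = 936
  O=O: 3 × 483 = 1449
  Σ(broken) = 5593 kJ
Bonds formed (products):
  C=O: 4 × 776 = 3104
  O–H: 8 × 468 = 3744
  Σ(formed) = 6848 kJ
ΔH = Σ(broken) − Σ(formed) = 5593 − 6848 = −1255 kJ
For 3× the reaction as written: 3 × (−1255) = −3765 kJ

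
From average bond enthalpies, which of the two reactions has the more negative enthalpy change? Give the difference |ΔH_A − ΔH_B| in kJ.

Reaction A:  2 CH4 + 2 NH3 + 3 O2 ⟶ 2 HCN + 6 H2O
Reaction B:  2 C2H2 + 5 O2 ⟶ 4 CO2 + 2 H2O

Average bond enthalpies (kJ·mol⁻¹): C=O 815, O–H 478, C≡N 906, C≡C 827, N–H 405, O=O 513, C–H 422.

Reaction A:
  Bonds broken (reactants):
    C–H: 8 × 422 = 3376
    N–H: 6 × 405 = 2430
    O=O: 3 × 513 = 1539
    Σ(broken) = 7345 kJ
  Bonds formed (products):
    C≡N: 2 × 906 = 1812
    C–H: 2 × 422 = 844
    O–H: 12 × 478 = 5736
    Σ(formed) = 8392 kJ
  ΔH_A = 7345 − 8392 = −1047 kJ
Reaction B:
  Bonds broken (reactants):
    C≡C: 2 × 827 = 1654
    C–H: 4 × 422 = 1688
    O=O: 5 × 513 = 2565
    Σ(broken) = 5907 kJ
  Bonds formed (products):
    C=O: 8 × 815 = 6520
    O–H: 4 × 478 = 1912
    Σ(formed) = 8432 kJ
  ΔH_B = 5907 − 8432 = −2525 kJ
ΔH_A − ΔH_B = +1478 kJ, so reaction B has the more negative ΔH; |ΔH_A − ΔH_B| = 1478 kJ.

Reaction B, by 1478 kJ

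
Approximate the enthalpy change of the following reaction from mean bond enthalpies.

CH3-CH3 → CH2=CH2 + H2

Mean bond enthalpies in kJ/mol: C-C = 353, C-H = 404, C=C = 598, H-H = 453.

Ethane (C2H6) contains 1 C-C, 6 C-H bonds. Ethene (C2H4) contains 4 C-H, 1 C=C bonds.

Bonds broken (reactants):
  C-C: 1 × 353 = 353
  C-H: 6 × 404 = 2424
  Σ(broken) = 2777 kJ
Bonds formed (products):
  C-H: 4 × 404 = 1616
  C=C: 1 × 598 = 598
  H-H: 1 × 453 = 453
  Σ(formed) = 2667 kJ
ΔH = Σ(broken) − Σ(formed) = 2777 − 2667 = +110 kJ

ΔH ≈ +110 kJ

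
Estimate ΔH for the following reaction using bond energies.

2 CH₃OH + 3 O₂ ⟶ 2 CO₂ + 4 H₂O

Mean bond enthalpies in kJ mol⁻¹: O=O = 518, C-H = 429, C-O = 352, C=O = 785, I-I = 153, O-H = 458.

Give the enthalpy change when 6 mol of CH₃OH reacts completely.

Bonds broken (reactants):
  C-H: 6 × 429 = 2574
  C-O: 2 × 352 = 704
  O-H: 2 × 458 = 916
  O=O: 3 × 518 = 1554
  Σ(broken) = 5748 kJ
Bonds formed (products):
  C=O: 4 × 785 = 3140
  O-H: 8 × 458 = 3664
  Σ(formed) = 6804 kJ
ΔH = Σ(broken) − Σ(formed) = 5748 − 6804 = −1056 kJ
For 3× the reaction as written: 3 × (−1056) = −3168 kJ

ΔH = −3168 kJ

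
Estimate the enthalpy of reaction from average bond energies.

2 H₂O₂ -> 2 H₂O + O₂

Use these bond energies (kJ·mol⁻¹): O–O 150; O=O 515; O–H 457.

Bonds broken (reactants):
  O–H: 4 × 457 = 1828
  O–O: 2 × 150 = 300
  Σ(broken) = 2128 kJ
Bonds formed (products):
  O–H: 4 × 457 = 1828
  O=O: 1 × 515 = 515
  Σ(formed) = 2343 kJ
ΔH = Σ(broken) − Σ(formed) = 2128 − 2343 = −215 kJ

ΔH ≈ −215 kJ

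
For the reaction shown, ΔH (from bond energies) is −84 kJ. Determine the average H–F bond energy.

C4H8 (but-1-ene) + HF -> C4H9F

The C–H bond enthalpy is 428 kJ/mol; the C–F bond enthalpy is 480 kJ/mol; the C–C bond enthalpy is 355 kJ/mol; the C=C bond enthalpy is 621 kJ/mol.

D(H–F) ≈ 558 kJ/mol

Let D be the H–F bond energy.
Σ(broken) = 2×355 + 8×428 + 1×621 + 1×D = 4755 + D
Σ(formed) = 3×355 + 1×480 + 9×428 = 5397
ΔH = Σ(broken) − Σ(formed) = (4755 + D) − (5397) = −642 + D
Setting this equal to −84 kJ gives D = 558 kJ/mol.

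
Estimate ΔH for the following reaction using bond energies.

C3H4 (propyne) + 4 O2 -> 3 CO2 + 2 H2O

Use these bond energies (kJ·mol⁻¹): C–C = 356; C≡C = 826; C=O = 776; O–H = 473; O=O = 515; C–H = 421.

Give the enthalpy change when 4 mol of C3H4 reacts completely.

ΔH = −6488 kJ

Bonds broken (reactants):
  C≡C: 1 × 826 = 826
  C–C: 1 × 356 = 356
  C–H: 4 × 421 = 1684
  O=O: 4 × 515 = 2060
  Σ(broken) = 4926 kJ
Bonds formed (products):
  C=O: 6 × 776 = 4656
  O–H: 4 × 473 = 1892
  Σ(formed) = 6548 kJ
ΔH = Σ(broken) − Σ(formed) = 4926 − 6548 = −1622 kJ
For 4× the reaction as written: 4 × (−1622) = −6488 kJ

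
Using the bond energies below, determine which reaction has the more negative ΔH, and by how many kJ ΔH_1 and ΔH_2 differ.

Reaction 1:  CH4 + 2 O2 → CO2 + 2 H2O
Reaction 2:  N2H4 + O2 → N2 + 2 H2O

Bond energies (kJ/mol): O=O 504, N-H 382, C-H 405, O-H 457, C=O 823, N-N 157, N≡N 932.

Reaction 1:
  Bonds broken (reactants):
    C-H: 4 × 405 = 1620
    O=O: 2 × 504 = 1008
    Σ(broken) = 2628 kJ
  Bonds formed (products):
    C=O: 2 × 823 = 1646
    O-H: 4 × 457 = 1828
    Σ(formed) = 3474 kJ
  ΔH_1 = 2628 − 3474 = −846 kJ
Reaction 2:
  Bonds broken (reactants):
    N-H: 4 × 382 = 1528
    N-N: 1 × 157 = 157
    O=O: 1 × 504 = 504
    Σ(broken) = 2189 kJ
  Bonds formed (products):
    N≡N: 1 × 932 = 932
    O-H: 4 × 457 = 1828
    Σ(formed) = 2760 kJ
  ΔH_2 = 2189 − 2760 = −571 kJ
ΔH_1 − ΔH_2 = −275 kJ, so reaction 1 has the more negative ΔH; |ΔH_1 − ΔH_2| = 275 kJ.

Reaction 1, by 275 kJ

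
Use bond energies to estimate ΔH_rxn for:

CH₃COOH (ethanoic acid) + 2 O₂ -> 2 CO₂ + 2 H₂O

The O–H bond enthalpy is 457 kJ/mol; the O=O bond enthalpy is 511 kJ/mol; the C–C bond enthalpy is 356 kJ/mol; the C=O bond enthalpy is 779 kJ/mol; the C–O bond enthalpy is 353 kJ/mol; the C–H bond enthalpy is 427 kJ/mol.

ΔH ≈ −696 kJ

Bonds broken (reactants):
  C–C: 1 × 356 = 356
  C–H: 3 × 427 = 1281
  C–O: 1 × 353 = 353
  C=O: 1 × 779 = 779
  O–H: 1 × 457 = 457
  O=O: 2 × 511 = 1022
  Σ(broken) = 4248 kJ
Bonds formed (products):
  C=O: 4 × 779 = 3116
  O–H: 4 × 457 = 1828
  Σ(formed) = 4944 kJ
ΔH = Σ(broken) − Σ(formed) = 4248 − 4944 = −696 kJ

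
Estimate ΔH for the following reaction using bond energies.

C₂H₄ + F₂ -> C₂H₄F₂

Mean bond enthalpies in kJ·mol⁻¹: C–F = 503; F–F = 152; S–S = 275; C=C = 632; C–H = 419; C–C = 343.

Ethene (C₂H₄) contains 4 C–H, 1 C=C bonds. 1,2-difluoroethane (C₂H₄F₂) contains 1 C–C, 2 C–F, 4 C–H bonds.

Bonds broken (reactants):
  C–H: 4 × 419 = 1676
  C=C: 1 × 632 = 632
  F–F: 1 × 152 = 152
  Σ(broken) = 2460 kJ
Bonds formed (products):
  C–C: 1 × 343 = 343
  C–F: 2 × 503 = 1006
  C–H: 4 × 419 = 1676
  Σ(formed) = 3025 kJ
ΔH = Σ(broken) − Σ(formed) = 2460 − 3025 = −565 kJ

ΔH ≈ −565 kJ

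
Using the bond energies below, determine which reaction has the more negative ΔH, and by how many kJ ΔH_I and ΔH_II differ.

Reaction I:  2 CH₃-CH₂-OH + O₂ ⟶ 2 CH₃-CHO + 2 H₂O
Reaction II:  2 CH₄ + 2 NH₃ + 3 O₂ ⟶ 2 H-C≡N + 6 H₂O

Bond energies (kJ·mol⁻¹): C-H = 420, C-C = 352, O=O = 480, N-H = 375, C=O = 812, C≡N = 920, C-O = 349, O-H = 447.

Reaction II, by 494 kJ

Reaction I:
  Bonds broken (reactants):
    C-C: 2 × 352 = 704
    C-H: 10 × 420 = 4200
    C-O: 2 × 349 = 698
    O-H: 2 × 447 = 894
    O=O: 1 × 480 = 480
    Σ(broken) = 6976 kJ
  Bonds formed (products):
    C-C: 2 × 352 = 704
    C-H: 8 × 420 = 3360
    C=O: 2 × 812 = 1624
    O-H: 4 × 447 = 1788
    Σ(formed) = 7476 kJ
  ΔH_I = 6976 − 7476 = −500 kJ
Reaction II:
  Bonds broken (reactants):
    C-H: 8 × 420 = 3360
    N-H: 6 × 375 = 2250
    O=O: 3 × 480 = 1440
    Σ(broken) = 7050 kJ
  Bonds formed (products):
    C≡N: 2 × 920 = 1840
    C-H: 2 × 420 = 840
    O-H: 12 × 447 = 5364
    Σ(formed) = 8044 kJ
  ΔH_II = 7050 − 8044 = −994 kJ
ΔH_I − ΔH_II = +494 kJ, so reaction II has the more negative ΔH; |ΔH_I − ΔH_II| = 494 kJ.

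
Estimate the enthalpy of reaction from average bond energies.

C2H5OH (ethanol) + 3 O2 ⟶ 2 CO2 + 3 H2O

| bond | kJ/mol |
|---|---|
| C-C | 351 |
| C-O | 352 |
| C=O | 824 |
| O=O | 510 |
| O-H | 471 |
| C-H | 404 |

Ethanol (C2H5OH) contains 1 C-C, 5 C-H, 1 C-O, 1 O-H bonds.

ΔH ≈ −1398 kJ

Bonds broken (reactants):
  C-C: 1 × 351 = 351
  C-H: 5 × 404 = 2020
  C-O: 1 × 352 = 352
  O-H: 1 × 471 = 471
  O=O: 3 × 510 = 1530
  Σ(broken) = 4724 kJ
Bonds formed (products):
  C=O: 4 × 824 = 3296
  O-H: 6 × 471 = 2826
  Σ(formed) = 6122 kJ
ΔH = Σ(broken) − Σ(formed) = 4724 − 6122 = −1398 kJ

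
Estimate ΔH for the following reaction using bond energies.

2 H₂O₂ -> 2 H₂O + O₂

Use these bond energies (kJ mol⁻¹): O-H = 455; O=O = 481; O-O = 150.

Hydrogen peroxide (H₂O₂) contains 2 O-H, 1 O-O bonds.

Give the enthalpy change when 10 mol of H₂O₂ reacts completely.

Bonds broken (reactants):
  O-H: 4 × 455 = 1820
  O-O: 2 × 150 = 300
  Σ(broken) = 2120 kJ
Bonds formed (products):
  O-H: 4 × 455 = 1820
  O=O: 1 × 481 = 481
  Σ(formed) = 2301 kJ
ΔH = Σ(broken) − Σ(formed) = 2120 − 2301 = −181 kJ
For 5× the reaction as written: 5 × (−181) = −905 kJ

ΔH = −905 kJ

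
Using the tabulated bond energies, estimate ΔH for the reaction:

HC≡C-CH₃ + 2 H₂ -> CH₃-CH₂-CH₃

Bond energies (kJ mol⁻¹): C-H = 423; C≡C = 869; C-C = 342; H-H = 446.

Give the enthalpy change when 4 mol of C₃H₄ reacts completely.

ΔH = −1092 kJ

Bonds broken (reactants):
  C≡C: 1 × 869 = 869
  C-C: 1 × 342 = 342
  C-H: 4 × 423 = 1692
  H-H: 2 × 446 = 892
  Σ(broken) = 3795 kJ
Bonds formed (products):
  C-C: 2 × 342 = 684
  C-H: 8 × 423 = 3384
  Σ(formed) = 4068 kJ
ΔH = Σ(broken) − Σ(formed) = 3795 − 4068 = −273 kJ
For 4× the reaction as written: 4 × (−273) = −1092 kJ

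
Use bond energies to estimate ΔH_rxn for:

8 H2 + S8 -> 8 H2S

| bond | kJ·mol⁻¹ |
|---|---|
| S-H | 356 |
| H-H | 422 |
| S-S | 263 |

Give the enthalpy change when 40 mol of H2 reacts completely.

ΔH = −1080 kJ

Bonds broken (reactants):
  H-H: 8 × 422 = 3376
  S-S: 8 × 263 = 2104
  Σ(broken) = 5480 kJ
Bonds formed (products):
  S-H: 16 × 356 = 5696
  Σ(formed) = 5696 kJ
ΔH = Σ(broken) − Σ(formed) = 5480 − 5696 = −216 kJ
For 5× the reaction as written: 5 × (−216) = −1080 kJ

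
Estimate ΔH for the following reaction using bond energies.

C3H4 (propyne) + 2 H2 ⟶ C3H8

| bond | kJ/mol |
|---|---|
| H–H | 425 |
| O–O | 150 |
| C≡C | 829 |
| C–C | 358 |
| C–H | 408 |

Bonds broken (reactants):
  C≡C: 1 × 829 = 829
  C–C: 1 × 358 = 358
  C–H: 4 × 408 = 1632
  H–H: 2 × 425 = 850
  Σ(broken) = 3669 kJ
Bonds formed (products):
  C–C: 2 × 358 = 716
  C–H: 8 × 408 = 3264
  Σ(formed) = 3980 kJ
ΔH = Σ(broken) − Σ(formed) = 3669 − 3980 = −311 kJ

ΔH ≈ −311 kJ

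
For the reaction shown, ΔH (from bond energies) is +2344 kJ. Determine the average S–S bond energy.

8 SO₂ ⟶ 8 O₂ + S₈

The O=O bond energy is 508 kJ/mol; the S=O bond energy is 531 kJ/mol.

D(S–S) ≈ 261 kJ/mol

Let D be the S–S bond energy.
Σ(broken) = 16×531 = 8496
Σ(formed) = 8×508 + 8×D = 4064 + 8D
ΔH = Σ(broken) − Σ(formed) = (8496) − (4064 + 8D) = +4432 − 8D
Setting this equal to +2344 kJ gives 8D = 2088, so D = 261 kJ/mol.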